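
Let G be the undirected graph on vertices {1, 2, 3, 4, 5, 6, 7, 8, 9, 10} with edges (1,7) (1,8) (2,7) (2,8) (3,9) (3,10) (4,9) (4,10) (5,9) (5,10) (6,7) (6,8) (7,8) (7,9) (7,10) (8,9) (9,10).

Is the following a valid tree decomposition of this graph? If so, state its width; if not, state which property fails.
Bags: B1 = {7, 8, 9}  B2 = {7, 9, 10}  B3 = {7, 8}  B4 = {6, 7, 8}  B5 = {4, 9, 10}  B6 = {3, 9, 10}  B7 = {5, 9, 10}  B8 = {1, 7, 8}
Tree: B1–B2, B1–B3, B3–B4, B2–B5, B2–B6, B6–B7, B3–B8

No — vertex 2 appears in no bag.

A tree decomposition must satisfy three properties: every vertex lies in some bag; for every edge, both endpoints lie together in some bag; and for every vertex, the bags containing it form a connected subtree. Here vertex 2 appears in no bag, so the decomposition is invalid.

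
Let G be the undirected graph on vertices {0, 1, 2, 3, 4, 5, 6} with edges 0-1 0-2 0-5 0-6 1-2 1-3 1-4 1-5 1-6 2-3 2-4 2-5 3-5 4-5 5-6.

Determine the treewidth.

A width-3 tree decomposition is:
Bags: B1 = {0, 1, 2, 5}  B2 = {1, 2, 3, 5}  B3 = {1, 2, 4, 5}  B4 = {0, 1, 5, 6}
Tree: B1–B2, B1–B3, B1–B4
Each bag holds 4 vertices, so the decomposition has width 3, which upper-bounds the treewidth. For the lower bound, the 4 vertices {0, 1, 2, 5} are pairwise adjacent, and any tree decomposition puts a clique entirely inside one bag — forcing width ≥ 3. Hence tw(G) = 3 exactly.

3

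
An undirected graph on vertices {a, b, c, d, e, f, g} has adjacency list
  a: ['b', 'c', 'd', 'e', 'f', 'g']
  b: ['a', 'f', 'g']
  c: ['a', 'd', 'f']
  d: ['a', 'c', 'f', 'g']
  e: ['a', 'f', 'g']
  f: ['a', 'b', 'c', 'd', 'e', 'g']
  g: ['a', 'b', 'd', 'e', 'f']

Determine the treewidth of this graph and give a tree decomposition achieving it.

Every bag has size at most 4, so the width is 4 − 1 = 3 and tw(G) ≤ 3. Conversely, {a, d, f, g} is a clique of size 4, and the vertices of any clique must share a bag in every tree decomposition; so some bag has ≥ 4 vertices and tw(G) ≥ 3. The upper and lower bounds meet at 3, so that is the treewidth.

Treewidth 3.
One such decomposition:
Bags: B1 = {a, d, f, g}  B2 = {a, c, d, f}  B3 = {a, e, f, g}  B4 = {a, b, f, g}
Tree: B1–B2, B1–B3, B3–B4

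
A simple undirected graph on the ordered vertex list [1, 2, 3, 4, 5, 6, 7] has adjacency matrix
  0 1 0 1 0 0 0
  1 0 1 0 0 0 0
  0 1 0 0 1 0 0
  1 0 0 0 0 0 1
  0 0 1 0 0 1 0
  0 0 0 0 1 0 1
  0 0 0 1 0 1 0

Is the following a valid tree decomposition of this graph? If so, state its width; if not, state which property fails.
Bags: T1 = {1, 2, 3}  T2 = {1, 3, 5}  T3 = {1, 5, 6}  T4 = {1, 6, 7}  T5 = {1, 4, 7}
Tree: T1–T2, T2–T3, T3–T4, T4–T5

Yes; width 2.

Every vertex of G appears in some bag (union = {1, 2, 3, 4, 5, 6, 7}); every edge is covered by a bag; and for each vertex v the set of bags containing v is connected in the bag tree. The decomposition is therefore valid. The largest bag has 3 vertices, so the width is 2.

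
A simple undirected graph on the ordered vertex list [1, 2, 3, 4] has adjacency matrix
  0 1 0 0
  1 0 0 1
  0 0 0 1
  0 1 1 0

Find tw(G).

A width-1 tree decomposition is:
Bags: B1 = {2, 4}  B2 = {1, 2}  B3 = {3, 4}
Tree: B1–B2, B1–B3
Each bag holds 2 vertices, so the decomposition has width 1, which upper-bounds the treewidth. G has an edge, so its treewidth is at least 1. Combining the bounds, tw(G) = 1.

1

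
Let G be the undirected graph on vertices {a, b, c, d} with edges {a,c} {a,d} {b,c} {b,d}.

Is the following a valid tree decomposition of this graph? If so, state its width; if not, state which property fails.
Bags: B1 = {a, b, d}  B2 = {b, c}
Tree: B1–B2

No — edge (a,c) lies in no bag.

A tree decomposition must satisfy three properties: every vertex lies in some bag; for every edge, both endpoints lie together in some bag; and for every vertex, the bags containing it form a connected subtree. Here edge (a,c) lies in no bag, so the decomposition is invalid.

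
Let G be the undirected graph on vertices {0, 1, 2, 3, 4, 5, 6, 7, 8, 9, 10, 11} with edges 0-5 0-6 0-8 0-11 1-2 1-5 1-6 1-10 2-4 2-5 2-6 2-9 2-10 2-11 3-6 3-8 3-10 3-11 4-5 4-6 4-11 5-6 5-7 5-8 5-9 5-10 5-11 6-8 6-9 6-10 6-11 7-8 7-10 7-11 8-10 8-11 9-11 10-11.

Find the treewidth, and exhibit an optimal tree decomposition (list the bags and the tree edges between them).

Each bag holds 5 vertices, so the decomposition has width 4, which upper-bounds the treewidth. On the other hand G contains the 5-clique {3, 6, 8, 10, 11}. A clique must lie in a single bag of any decomposition, so no decomposition can have width below 4. Combining the bounds, tw(G) = 4.

Treewidth 4.
Bags: B1 = {5, 6, 8, 10, 11}  B2 = {0, 5, 6, 8, 11}  B3 = {2, 5, 6, 10, 11}  B4 = {5, 7, 8, 10, 11}  B5 = {3, 6, 8, 10, 11}  B6 = {2, 5, 6, 9, 11}  B7 = {1, 2, 5, 6, 10}  B8 = {2, 4, 5, 6, 11}
Tree: B1–B2, B1–B3, B1–B4, B1–B5, B3–B6, B3–B7, B6–B8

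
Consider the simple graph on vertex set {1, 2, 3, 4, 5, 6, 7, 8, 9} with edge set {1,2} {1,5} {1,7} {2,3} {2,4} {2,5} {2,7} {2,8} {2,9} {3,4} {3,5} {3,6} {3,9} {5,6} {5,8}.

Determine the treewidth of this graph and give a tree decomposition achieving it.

Treewidth 2.
One optimal decomposition is:
Bags: B1 = {2, 3, 5}  B2 = {2, 5, 8}  B3 = {2, 3, 4}  B4 = {2, 3, 9}  B5 = {1, 2, 5}  B6 = {3, 5, 6}  B7 = {1, 2, 7}
Tree: B1–B2, B1–B3, B3–B4, B2–B5, B1–B6, B5–B7

Every bag has size at most 3, so the width is 3 − 1 = 2 and tw(G) ≤ 2. On the other hand G contains the 3-clique {2, 5, 8}. A clique must lie in a single bag of any decomposition, so no decomposition can have width below 2. Therefore the treewidth is 2.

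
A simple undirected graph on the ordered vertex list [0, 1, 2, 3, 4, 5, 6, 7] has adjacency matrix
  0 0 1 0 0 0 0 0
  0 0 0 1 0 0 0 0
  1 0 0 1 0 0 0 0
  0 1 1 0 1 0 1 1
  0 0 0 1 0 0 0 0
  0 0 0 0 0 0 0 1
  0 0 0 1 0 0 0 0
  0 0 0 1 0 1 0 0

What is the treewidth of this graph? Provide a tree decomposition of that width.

Treewidth 1.
Bags: B1 = {3, 6}  B2 = {3, 7}  B3 = {3, 4}  B4 = {5, 7}  B5 = {2, 3}  B6 = {0, 2}  B7 = {1, 3}
Tree: B1–B2, B1–B3, B2–B4, B1–B5, B5–B6, B3–B7

The largest bag has 2 vertices, giving width 1; this decomposition certifies tw(G) ≤ 1. G has an edge, so its treewidth is at least 1. Hence tw(G) = 1 exactly.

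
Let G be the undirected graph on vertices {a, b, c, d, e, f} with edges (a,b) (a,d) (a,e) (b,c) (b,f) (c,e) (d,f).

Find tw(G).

A width-2 tree decomposition is:
Bags: B1 = {a, c, e}  B2 = {a, b, c}  B3 = {a, b, d}  B4 = {b, d, f}
Tree: B1–B2, B2–B3, B3–B4
Every bag has size at most 3, so the width is 3 − 1 = 2 and tw(G) ≤ 2. The edges e–c–b–a–e form a cycle, so G is not a tree and its treewidth is at least 2. Therefore the treewidth is 2.

2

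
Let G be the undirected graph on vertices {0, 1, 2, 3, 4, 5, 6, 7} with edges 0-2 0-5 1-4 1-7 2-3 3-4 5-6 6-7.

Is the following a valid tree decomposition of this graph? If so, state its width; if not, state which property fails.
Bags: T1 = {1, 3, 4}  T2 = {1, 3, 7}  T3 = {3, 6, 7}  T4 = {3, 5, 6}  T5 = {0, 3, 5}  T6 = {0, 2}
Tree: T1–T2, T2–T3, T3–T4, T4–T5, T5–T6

A tree decomposition must satisfy three properties: every vertex lies in some bag; for every edge, both endpoints lie together in some bag; and for every vertex, the bags containing it form a connected subtree. Here edge (3,2) lies in no bag, so the decomposition is invalid.

No — edge (3,2) lies in no bag.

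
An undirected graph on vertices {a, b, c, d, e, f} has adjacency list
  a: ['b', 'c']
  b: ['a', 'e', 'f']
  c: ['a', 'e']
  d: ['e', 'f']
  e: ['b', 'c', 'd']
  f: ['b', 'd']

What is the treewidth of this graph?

2

A width-2 tree decomposition is:
Bags: B1 = {a, b, c}  B2 = {b, c, e}  B3 = {b, e, f}  B4 = {d, e, f}
Tree: B1–B2, B2–B3, B3–B4
Every bag has size at most 3, so the width is 3 − 1 = 2 and tw(G) ≤ 2. Since a–c–e–b–a is a cycle in G, G is not acyclic. Forests are exactly the graphs of treewidth ≤ 1, so tw(G) ≥ 2. Therefore the treewidth is 2.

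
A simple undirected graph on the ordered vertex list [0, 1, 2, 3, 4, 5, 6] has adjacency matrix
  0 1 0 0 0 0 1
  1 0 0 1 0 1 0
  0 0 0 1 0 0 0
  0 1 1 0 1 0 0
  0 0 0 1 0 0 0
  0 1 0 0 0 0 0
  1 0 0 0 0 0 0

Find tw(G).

A width-1 tree decomposition is:
Bags: B1 = {3, 4}  B2 = {1, 3}  B3 = {0, 1}  B4 = {1, 5}  B5 = {0, 6}  B6 = {2, 3}
Tree: B1–B2, B2–B3, B2–B4, B3–B5, B2–B6
Each bag holds 2 vertices, so the decomposition has width 1, which upper-bounds the treewidth. Since G has at least one edge (e.g. 4–3), it is not an edgeless graph, so tw(G) ≥ 1. Combining the bounds, tw(G) = 1.

1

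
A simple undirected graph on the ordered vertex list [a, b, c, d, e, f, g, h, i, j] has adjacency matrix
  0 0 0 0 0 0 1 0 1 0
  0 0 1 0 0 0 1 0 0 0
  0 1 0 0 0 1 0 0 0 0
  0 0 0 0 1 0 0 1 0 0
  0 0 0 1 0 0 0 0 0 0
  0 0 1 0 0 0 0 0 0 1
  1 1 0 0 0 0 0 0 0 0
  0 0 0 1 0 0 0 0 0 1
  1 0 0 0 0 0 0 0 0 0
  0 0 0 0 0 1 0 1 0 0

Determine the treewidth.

A width-1 tree decomposition is:
Bags: B1 = {a, i}  B2 = {a, g}  B3 = {b, g}  B4 = {b, c}  B5 = {c, f}  B6 = {f, j}  B7 = {h, j}  B8 = {d, h}  B9 = {d, e}
Tree: B1–B2, B2–B3, B3–B4, B4–B5, B5–B6, B6–B7, B7–B8, B8–B9
Every bag has size at most 2, so the width is 2 − 1 = 1 and tw(G) ≤ 1. Since G has at least one edge (e.g. i–a), it is not an edgeless graph, so tw(G) ≥ 1. Therefore the treewidth is 1.

1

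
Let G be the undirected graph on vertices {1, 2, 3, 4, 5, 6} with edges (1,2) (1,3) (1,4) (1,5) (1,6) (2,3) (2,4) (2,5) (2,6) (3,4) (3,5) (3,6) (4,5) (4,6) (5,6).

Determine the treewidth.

5

A width-5 tree decomposition is:
Bags: B1 = {1, 2, 3, 4, 5, 6}
Tree: (single bag)
With just one bag of size 6, the width is 6 − 1 = 5, so tw(G) ≤ 5. On the other hand G contains the 6-clique {1, 2, 3, 4, 5, 6}. A clique must lie in a single bag of any decomposition, so no decomposition can have width below 5. The upper and lower bounds meet at 5, so that is the treewidth.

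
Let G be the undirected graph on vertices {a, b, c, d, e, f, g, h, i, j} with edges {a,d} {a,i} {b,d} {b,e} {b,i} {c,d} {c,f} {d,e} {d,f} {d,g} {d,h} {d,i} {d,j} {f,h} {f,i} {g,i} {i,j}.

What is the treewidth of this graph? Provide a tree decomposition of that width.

Each bag holds 3 vertices, so the decomposition has width 2, which upper-bounds the treewidth. For the lower bound, the 3 vertices {b, d, e} are pairwise adjacent, and any tree decomposition puts a clique entirely inside one bag — forcing width ≥ 2. Combining the bounds, tw(G) = 2.

Treewidth 2.
One such decomposition:
Bags: B1 = {d, i, j}  B2 = {a, d, i}  B3 = {b, d, i}  B4 = {d, g, i}  B5 = {d, f, i}  B6 = {d, f, h}  B7 = {b, d, e}  B8 = {c, d, f}
Tree: B1–B2, B1–B3, B1–B4, B4–B5, B5–B6, B3–B7, B6–B8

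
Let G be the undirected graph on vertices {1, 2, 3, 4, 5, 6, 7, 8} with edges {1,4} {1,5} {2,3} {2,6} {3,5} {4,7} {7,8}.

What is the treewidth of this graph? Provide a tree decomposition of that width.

The largest bag has 2 vertices, giving width 1; this decomposition certifies tw(G) ≤ 1. G has an edge, so its treewidth is at least 1. Therefore the treewidth is 1.

Treewidth 1.
One optimal decomposition is:
Bags: B1 = {2, 6}  B2 = {2, 3}  B3 = {3, 5}  B4 = {1, 5}  B5 = {1, 4}  B6 = {4, 7}  B7 = {7, 8}
Tree: B1–B2, B2–B3, B3–B4, B4–B5, B5–B6, B6–B7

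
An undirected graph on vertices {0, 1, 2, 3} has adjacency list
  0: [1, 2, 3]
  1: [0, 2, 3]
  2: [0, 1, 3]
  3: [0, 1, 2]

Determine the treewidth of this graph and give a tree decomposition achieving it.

With just one bag of size 4, the width is 4 − 1 = 3, so tw(G) ≤ 3. For the lower bound, the 4 vertices {0, 1, 2, 3} are pairwise adjacent, and any tree decomposition puts a clique entirely inside one bag — forcing width ≥ 3. Therefore the treewidth is 3.

Treewidth 3.
One such decomposition:
Bags: B1 = {0, 1, 2, 3}
Tree: (single bag)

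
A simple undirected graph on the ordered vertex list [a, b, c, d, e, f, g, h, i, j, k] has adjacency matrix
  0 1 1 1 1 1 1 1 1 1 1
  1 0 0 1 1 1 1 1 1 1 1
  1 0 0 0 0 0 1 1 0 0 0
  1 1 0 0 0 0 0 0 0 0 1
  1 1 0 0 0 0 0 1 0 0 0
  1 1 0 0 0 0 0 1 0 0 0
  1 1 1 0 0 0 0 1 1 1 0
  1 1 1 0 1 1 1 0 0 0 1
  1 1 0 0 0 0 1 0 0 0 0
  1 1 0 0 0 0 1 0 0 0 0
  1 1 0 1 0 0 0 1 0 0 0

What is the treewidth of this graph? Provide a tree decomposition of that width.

Every bag has size at most 4, so the width is 4 − 1 = 3 and tw(G) ≤ 3. Conversely, {a, c, g, h} is a clique of size 4, and the vertices of any clique must share a bag in every tree decomposition; so some bag has ≥ 4 vertices and tw(G) ≥ 3. Combining the bounds, tw(G) = 3.

Treewidth 3.
One optimal decomposition is:
Bags: B1 = {a, b, g, h}  B2 = {a, b, h, k}  B3 = {a, b, f, h}  B4 = {a, c, g, h}  B5 = {a, b, d, k}  B6 = {a, b, g, i}  B7 = {a, b, e, h}  B8 = {a, b, g, j}
Tree: B1–B2, B1–B3, B1–B4, B2–B5, B1–B6, B1–B7, B6–B8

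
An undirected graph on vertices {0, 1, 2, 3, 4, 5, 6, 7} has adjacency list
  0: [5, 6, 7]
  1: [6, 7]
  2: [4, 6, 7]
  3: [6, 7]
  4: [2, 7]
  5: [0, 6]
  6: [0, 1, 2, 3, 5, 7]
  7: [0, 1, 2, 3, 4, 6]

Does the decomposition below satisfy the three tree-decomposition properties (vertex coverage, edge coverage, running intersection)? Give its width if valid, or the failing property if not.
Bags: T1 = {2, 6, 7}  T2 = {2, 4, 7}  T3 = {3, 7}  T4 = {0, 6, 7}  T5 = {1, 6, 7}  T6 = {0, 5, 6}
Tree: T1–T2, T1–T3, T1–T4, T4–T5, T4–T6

No — edge (6,3) lies in no bag.

A tree decomposition must satisfy three properties: every vertex lies in some bag; for every edge, both endpoints lie together in some bag; and for every vertex, the bags containing it form a connected subtree. Here edge (6,3) lies in no bag, so the decomposition is invalid.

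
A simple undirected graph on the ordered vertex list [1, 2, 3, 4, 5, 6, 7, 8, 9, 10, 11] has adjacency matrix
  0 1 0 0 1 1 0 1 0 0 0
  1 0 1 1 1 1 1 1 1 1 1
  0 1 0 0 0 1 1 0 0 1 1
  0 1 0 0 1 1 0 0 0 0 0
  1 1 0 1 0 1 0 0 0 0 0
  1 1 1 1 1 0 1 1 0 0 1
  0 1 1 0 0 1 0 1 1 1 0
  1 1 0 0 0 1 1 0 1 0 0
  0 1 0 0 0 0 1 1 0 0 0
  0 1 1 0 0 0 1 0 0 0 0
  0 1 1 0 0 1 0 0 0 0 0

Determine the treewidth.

A width-3 tree decomposition is:
Bags: B1 = {2, 3, 6, 7}  B2 = {2, 6, 7, 8}  B3 = {2, 3, 7, 10}  B4 = {1, 2, 6, 8}  B5 = {1, 2, 5, 6}  B6 = {2, 3, 6, 11}  B7 = {2, 7, 8, 9}  B8 = {2, 4, 5, 6}
Tree: B1–B2, B1–B3, B2–B4, B4–B5, B1–B6, B2–B7, B5–B8
Every bag has size at most 4, so the width is 4 − 1 = 3 and tw(G) ≤ 3. For the lower bound, the 4 vertices {2, 7, 8, 9} are pairwise adjacent, and any tree decomposition puts a clique entirely inside one bag — forcing width ≥ 3. The upper and lower bounds meet at 3, so that is the treewidth.

3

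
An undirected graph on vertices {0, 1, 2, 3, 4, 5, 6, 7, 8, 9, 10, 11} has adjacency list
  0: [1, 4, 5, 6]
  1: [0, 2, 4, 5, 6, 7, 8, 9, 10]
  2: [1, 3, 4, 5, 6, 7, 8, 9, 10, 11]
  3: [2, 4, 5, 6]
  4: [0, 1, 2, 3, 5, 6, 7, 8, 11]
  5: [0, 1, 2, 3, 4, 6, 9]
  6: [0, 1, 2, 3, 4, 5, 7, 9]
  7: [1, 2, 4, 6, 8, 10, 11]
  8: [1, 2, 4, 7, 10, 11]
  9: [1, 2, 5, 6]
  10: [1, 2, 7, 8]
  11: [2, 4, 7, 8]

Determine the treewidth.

A width-4 tree decomposition is:
Bags: B1 = {1, 2, 4, 7, 8}  B2 = {1, 2, 4, 6, 7}  B3 = {2, 4, 7, 8, 11}  B4 = {1, 2, 4, 5, 6}  B5 = {1, 2, 5, 6, 9}  B6 = {0, 1, 4, 5, 6}  B7 = {2, 3, 4, 5, 6}  B8 = {1, 2, 7, 8, 10}
Tree: B1–B2, B1–B3, B2–B4, B4–B5, B4–B6, B4–B7, B1–B8
Each bag holds 5 vertices, so the decomposition has width 4, which upper-bounds the treewidth. Conversely, {0, 1, 4, 5, 6} is a clique of size 5, and the vertices of any clique must share a bag in every tree decomposition; so some bag has ≥ 5 vertices and tw(G) ≥ 4. Hence tw(G) = 4 exactly.

4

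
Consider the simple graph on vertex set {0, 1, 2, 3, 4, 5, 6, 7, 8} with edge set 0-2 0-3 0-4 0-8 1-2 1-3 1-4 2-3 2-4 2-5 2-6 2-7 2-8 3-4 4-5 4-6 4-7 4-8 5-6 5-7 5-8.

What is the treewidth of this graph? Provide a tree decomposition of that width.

Treewidth 3.
One optimal decomposition is:
Bags: B1 = {2, 4, 5, 8}  B2 = {0, 2, 4, 8}  B3 = {0, 2, 3, 4}  B4 = {1, 2, 3, 4}  B5 = {2, 4, 5, 6}  B6 = {2, 4, 5, 7}
Tree: B1–B2, B2–B3, B3–B4, B1–B5, B5–B6

Every bag has size at most 4, so the width is 4 − 1 = 3 and tw(G) ≤ 3. On the other hand G contains the 4-clique {0, 2, 4, 8}. A clique must lie in a single bag of any decomposition, so no decomposition can have width below 3. Combining the bounds, tw(G) = 3.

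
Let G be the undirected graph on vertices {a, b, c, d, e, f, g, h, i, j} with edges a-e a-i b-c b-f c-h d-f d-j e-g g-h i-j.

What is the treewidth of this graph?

2

A width-2 tree decomposition is:
Bags: B1 = {a, e, i}  B2 = {e, i, j}  B3 = {d, e, j}  B4 = {d, e, f}  B5 = {b, e, f}  B6 = {b, c, e}  B7 = {c, e, h}  B8 = {e, g, h}
Tree: B1–B2, B2–B3, B3–B4, B4–B5, B5–B6, B6–B7, B7–B8
Each bag holds 3 vertices, so the decomposition has width 2, which upper-bounds the treewidth. The edges e–a–i–j–d–f–b–c–h–g–e form a cycle, so G is not a tree and its treewidth is at least 2. Combining the bounds, tw(G) = 2.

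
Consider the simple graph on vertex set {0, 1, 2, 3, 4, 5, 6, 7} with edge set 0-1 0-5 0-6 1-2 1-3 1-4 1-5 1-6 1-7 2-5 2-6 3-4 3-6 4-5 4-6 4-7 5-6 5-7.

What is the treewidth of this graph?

3

A width-3 tree decomposition is:
Bags: B1 = {1, 2, 5, 6}  B2 = {1, 4, 5, 6}  B3 = {1, 3, 4, 6}  B4 = {1, 4, 5, 7}  B5 = {0, 1, 5, 6}
Tree: B1–B2, B2–B3, B2–B4, B2–B5
Every bag has size at most 4, so the width is 4 − 1 = 3 and tw(G) ≤ 3. For the lower bound, the 4 vertices {1, 3, 4, 6} are pairwise adjacent, and any tree decomposition puts a clique entirely inside one bag — forcing width ≥ 3. Hence tw(G) = 3 exactly.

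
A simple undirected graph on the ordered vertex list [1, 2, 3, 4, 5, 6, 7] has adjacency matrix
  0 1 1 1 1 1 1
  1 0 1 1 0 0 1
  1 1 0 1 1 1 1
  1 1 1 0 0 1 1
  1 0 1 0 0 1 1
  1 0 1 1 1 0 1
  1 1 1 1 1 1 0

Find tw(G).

4

A width-4 tree decomposition is:
Bags: B1 = {1, 3, 4, 6, 7}  B2 = {1, 3, 5, 6, 7}  B3 = {1, 2, 3, 4, 7}
Tree: B1–B2, B1–B3
Each bag holds 5 vertices, so the decomposition has width 4, which upper-bounds the treewidth. For the lower bound, the 5 vertices {1, 2, 3, 4, 7} are pairwise adjacent, and any tree decomposition puts a clique entirely inside one bag — forcing width ≥ 4. Combining the bounds, tw(G) = 4.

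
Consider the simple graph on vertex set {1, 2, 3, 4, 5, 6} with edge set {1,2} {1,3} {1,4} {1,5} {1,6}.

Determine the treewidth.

1

A width-1 tree decomposition is:
Bags: B1 = {1, 5}  B2 = {1, 2}  B3 = {1, 4}  B4 = {1, 6}  B5 = {1, 3}
Tree: B1–B2, B1–B3, B3–B4, B4–B5
Every bag has size at most 2, so the width is 2 − 1 = 1 and tw(G) ≤ 1. Since G has at least one edge (e.g. 5–1), it is not an edgeless graph, so tw(G) ≥ 1. The upper and lower bounds meet at 1, so that is the treewidth.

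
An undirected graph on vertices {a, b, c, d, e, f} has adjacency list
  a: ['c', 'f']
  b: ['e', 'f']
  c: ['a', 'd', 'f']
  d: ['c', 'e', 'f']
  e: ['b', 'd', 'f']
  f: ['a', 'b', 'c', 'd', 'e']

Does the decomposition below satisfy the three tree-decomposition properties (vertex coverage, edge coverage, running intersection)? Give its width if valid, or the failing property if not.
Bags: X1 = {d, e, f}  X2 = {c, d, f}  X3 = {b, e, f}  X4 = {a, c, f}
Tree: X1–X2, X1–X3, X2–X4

Checking the three conditions: (i) the bags cover all of {a, b, c, d, e, f}; (ii) for each edge, some bag contains both endpoints; (iii) the bags containing any fixed vertex form a subtree. All hold, so the decomposition is valid with width 3 − 1 = 2.

Yes; width 2.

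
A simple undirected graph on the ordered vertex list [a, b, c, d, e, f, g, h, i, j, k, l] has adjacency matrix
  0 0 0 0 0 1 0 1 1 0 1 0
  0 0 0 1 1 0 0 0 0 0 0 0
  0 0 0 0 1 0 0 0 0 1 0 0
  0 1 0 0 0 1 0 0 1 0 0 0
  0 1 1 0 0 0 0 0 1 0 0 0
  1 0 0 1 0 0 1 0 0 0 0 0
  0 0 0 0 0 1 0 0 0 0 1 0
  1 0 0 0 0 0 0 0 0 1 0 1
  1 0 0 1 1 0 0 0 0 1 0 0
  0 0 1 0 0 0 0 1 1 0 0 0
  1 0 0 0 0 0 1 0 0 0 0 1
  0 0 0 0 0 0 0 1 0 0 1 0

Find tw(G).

A width-3 tree decomposition is:
Bags: B1 = {g, h, k, l}  B2 = {a, g, h, k}  B3 = {a, f, g, h}  B4 = {a, f, h, j}  B5 = {a, f, i, j}  B6 = {d, f, i, j}  B7 = {c, d, i, j}  B8 = {c, d, e, i}  B9 = {b, c, d, e}
Tree: B1–B2, B2–B3, B3–B4, B4–B5, B5–B6, B6–B7, B7–B8, B8–B9
Every bag has size at most 4, so the width is 4 − 1 = 3 and tw(G) ≤ 3. For the lower bound: the 4 vertex sets {g,k,l}, {h}, {a}, {d,f,i,j} are disjoint, each induces a connected subgraph, and every pair is joined by at least one edge of G. Contracting each set to a single vertex therefore yields K_{4} as a minor, and since treewidth is minor-monotone, tw(G) ≥ tw(K_{4}) = 3. Combining the bounds, tw(G) = 3.

3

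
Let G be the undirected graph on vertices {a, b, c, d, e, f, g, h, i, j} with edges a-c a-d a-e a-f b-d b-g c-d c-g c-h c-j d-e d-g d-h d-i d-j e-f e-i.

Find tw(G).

A width-2 tree decomposition is:
Bags: B1 = {a, c, d}  B2 = {a, d, e}  B3 = {a, e, f}  B4 = {c, d, g}  B5 = {c, d, h}  B6 = {c, d, j}  B7 = {b, d, g}  B8 = {d, e, i}
Tree: B1–B2, B2–B3, B1–B4, B4–B5, B1–B6, B4–B7, B2–B8
The largest bag has 3 vertices, giving width 2; this decomposition certifies tw(G) ≤ 2. Conversely, {a, d, e} is a clique of size 3, and the vertices of any clique must share a bag in every tree decomposition; so some bag has ≥ 3 vertices and tw(G) ≥ 2. Therefore the treewidth is 2.

2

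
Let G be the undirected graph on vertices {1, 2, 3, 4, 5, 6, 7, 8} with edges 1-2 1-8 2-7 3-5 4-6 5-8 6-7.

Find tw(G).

A width-1 tree decomposition is:
Bags: B1 = {4, 6}  B2 = {6, 7}  B3 = {2, 7}  B4 = {1, 2}  B5 = {1, 8}  B6 = {5, 8}  B7 = {3, 5}
Tree: B1–B2, B2–B3, B3–B4, B4–B5, B5–B6, B6–B7
Each bag holds 2 vertices, so the decomposition has width 1, which upper-bounds the treewidth. G has an edge, so its treewidth is at least 1. Therefore the treewidth is 1.

1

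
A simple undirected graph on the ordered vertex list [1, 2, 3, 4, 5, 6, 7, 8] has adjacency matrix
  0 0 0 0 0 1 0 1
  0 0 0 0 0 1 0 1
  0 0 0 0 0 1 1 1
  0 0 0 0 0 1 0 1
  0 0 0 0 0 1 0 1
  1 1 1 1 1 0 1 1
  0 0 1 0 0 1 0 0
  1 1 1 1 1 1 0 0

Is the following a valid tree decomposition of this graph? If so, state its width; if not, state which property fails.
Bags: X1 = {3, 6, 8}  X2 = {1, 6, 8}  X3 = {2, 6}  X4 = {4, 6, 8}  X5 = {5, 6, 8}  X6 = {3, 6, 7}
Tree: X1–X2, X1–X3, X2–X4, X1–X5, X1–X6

No — edge (8,2) lies in no bag.

A tree decomposition must satisfy three properties: every vertex lies in some bag; for every edge, both endpoints lie together in some bag; and for every vertex, the bags containing it form a connected subtree. Here edge (8,2) lies in no bag, so the decomposition is invalid.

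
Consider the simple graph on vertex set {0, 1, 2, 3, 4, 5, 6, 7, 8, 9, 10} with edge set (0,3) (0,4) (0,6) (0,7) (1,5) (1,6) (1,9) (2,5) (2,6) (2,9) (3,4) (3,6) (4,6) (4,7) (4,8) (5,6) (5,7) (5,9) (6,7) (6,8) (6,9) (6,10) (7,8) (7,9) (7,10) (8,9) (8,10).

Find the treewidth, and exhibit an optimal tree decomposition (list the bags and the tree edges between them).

Treewidth 3.
One optimal decomposition is:
Bags: B1 = {0, 4, 6, 7}  B2 = {4, 6, 7, 8}  B3 = {6, 7, 8, 9}  B4 = {5, 6, 7, 9}  B5 = {2, 5, 6, 9}  B6 = {0, 3, 4, 6}  B7 = {6, 7, 8, 10}  B8 = {1, 5, 6, 9}
Tree: B1–B2, B2–B3, B3–B4, B4–B5, B1–B6, B2–B7, B5–B8

The largest bag has 4 vertices, giving width 3; this decomposition certifies tw(G) ≤ 3. For the lower bound, the 4 vertices {1, 5, 6, 9} are pairwise adjacent, and any tree decomposition puts a clique entirely inside one bag — forcing width ≥ 3. The upper and lower bounds meet at 3, so that is the treewidth.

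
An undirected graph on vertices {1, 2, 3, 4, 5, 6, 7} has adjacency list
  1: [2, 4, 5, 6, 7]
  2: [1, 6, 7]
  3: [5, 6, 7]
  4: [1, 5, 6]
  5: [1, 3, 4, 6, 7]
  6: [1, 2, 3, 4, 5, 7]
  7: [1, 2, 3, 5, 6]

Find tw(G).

A width-3 tree decomposition is:
Bags: B1 = {1, 5, 6, 7}  B2 = {1, 2, 6, 7}  B3 = {3, 5, 6, 7}  B4 = {1, 4, 5, 6}
Tree: B1–B2, B1–B3, B1–B4
The largest bag has 4 vertices, giving width 3; this decomposition certifies tw(G) ≤ 3. For the lower bound, the 4 vertices {1, 2, 6, 7} are pairwise adjacent, and any tree decomposition puts a clique entirely inside one bag — forcing width ≥ 3. Therefore the treewidth is 3.

3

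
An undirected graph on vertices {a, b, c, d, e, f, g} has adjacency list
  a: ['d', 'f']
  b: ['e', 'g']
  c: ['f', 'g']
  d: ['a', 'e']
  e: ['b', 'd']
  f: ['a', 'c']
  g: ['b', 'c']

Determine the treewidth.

A width-2 tree decomposition is:
Bags: B1 = {b, d, e}  B2 = {b, d, g}  B3 = {c, d, g}  B4 = {c, d, f}  B5 = {a, d, f}
Tree: B1–B2, B2–B3, B3–B4, B4–B5
The largest bag has 3 vertices, giving width 2; this decomposition certifies tw(G) ≤ 2. For the lower bound, G contains the cycle d–e–b–g–c–f–a–d, so G is not a forest; only forests have treewidth ≤ 1, hence tw(G) ≥ 2. Combining the bounds, tw(G) = 2.

2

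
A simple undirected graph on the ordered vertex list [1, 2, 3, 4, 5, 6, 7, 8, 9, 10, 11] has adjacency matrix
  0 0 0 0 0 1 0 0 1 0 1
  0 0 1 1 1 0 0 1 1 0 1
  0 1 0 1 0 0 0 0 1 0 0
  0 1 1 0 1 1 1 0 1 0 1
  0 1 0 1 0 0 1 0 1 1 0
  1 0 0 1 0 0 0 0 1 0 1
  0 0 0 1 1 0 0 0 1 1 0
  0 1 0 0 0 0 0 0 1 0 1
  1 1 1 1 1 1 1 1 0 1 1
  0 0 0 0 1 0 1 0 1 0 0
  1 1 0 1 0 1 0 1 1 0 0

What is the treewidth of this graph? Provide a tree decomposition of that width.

Each bag holds 4 vertices, so the decomposition has width 3, which upper-bounds the treewidth. On the other hand G contains the 4-clique {2, 8, 9, 11}. A clique must lie in a single bag of any decomposition, so no decomposition can have width below 3. The upper and lower bounds meet at 3, so that is the treewidth.

Treewidth 3.
One such decomposition:
Bags: B1 = {2, 8, 9, 11}  B2 = {2, 4, 9, 11}  B3 = {2, 4, 5, 9}  B4 = {4, 6, 9, 11}  B5 = {1, 6, 9, 11}  B6 = {4, 5, 7, 9}  B7 = {5, 7, 9, 10}  B8 = {2, 3, 4, 9}
Tree: B1–B2, B2–B3, B2–B4, B4–B5, B3–B6, B6–B7, B3–B8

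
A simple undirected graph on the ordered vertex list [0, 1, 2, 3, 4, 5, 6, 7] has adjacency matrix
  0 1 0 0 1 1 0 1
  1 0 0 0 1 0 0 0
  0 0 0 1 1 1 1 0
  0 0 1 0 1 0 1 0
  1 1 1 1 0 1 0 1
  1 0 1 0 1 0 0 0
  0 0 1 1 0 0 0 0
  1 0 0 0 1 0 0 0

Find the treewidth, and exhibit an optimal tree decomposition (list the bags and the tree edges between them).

The largest bag has 3 vertices, giving width 2; this decomposition certifies tw(G) ≤ 2. Conversely, {0, 1, 4} is a clique of size 3, and the vertices of any clique must share a bag in every tree decomposition; so some bag has ≥ 3 vertices and tw(G) ≥ 2. The upper and lower bounds meet at 2, so that is the treewidth.

Treewidth 2.
One such decomposition:
Bags: B1 = {2, 4, 5}  B2 = {0, 4, 5}  B3 = {2, 3, 4}  B4 = {0, 4, 7}  B5 = {2, 3, 6}  B6 = {0, 1, 4}
Tree: B1–B2, B1–B3, B2–B4, B3–B5, B4–B6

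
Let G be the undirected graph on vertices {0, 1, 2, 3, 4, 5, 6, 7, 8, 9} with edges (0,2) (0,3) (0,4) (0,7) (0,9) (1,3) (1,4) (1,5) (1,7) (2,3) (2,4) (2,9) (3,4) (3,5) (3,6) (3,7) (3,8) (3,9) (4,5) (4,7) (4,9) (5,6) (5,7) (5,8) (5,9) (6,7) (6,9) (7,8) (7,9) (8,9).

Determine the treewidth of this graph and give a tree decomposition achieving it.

The largest bag has 5 vertices, giving width 4; this decomposition certifies tw(G) ≤ 4. Conversely, {0, 2, 3, 4, 9} is a clique of size 5, and the vertices of any clique must share a bag in every tree decomposition; so some bag has ≥ 5 vertices and tw(G) ≥ 4. Hence tw(G) = 4 exactly.

Treewidth 4.
One such decomposition:
Bags: B1 = {3, 4, 5, 7, 9}  B2 = {1, 3, 4, 5, 7}  B3 = {3, 5, 7, 8, 9}  B4 = {3, 5, 6, 7, 9}  B5 = {0, 3, 4, 7, 9}  B6 = {0, 2, 3, 4, 9}
Tree: B1–B2, B1–B3, B3–B4, B1–B5, B5–B6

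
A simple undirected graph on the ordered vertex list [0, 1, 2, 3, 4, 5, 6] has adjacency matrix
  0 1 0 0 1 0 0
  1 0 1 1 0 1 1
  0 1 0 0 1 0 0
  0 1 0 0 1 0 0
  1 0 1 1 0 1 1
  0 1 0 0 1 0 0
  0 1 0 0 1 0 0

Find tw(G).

2

A width-2 tree decomposition is:
Bags: B1 = {1, 4, 5}  B2 = {1, 2, 4}  B3 = {0, 1, 4}  B4 = {1, 4, 6}  B5 = {1, 3, 4}
Tree: B1–B2, B2–B3, B3–B4, B4–B5
The largest bag has 3 vertices, giving width 2; this decomposition certifies tw(G) ≤ 2. For the lower bound, G contains the cycle 4–5–1–2–4, so G is not a forest; only forests have treewidth ≤ 1, hence tw(G) ≥ 2. Therefore the treewidth is 2.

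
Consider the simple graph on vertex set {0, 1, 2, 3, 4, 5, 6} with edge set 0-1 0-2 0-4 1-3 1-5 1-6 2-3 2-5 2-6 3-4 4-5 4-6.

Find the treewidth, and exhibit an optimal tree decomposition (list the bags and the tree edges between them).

Each bag holds 4 vertices, so the decomposition has width 3, which upper-bounds the treewidth. For the lower bound: the 4 vertex sets {2,3}, {0,1}, {4}, {6} are disjoint, each induces a connected subgraph, and every pair is joined by at least one edge of G. Contracting each set to a single vertex therefore yields K_{4} as a minor, and since treewidth is minor-monotone, tw(G) ≥ tw(K_{4}) = 3. Therefore the treewidth is 3.

Treewidth 3.
One such decomposition:
Bags: B1 = {1, 2, 3, 4}  B2 = {0, 1, 2, 4}  B3 = {1, 2, 4, 6}  B4 = {1, 2, 4, 5}
Tree: B1–B2, B2–B3, B3–B4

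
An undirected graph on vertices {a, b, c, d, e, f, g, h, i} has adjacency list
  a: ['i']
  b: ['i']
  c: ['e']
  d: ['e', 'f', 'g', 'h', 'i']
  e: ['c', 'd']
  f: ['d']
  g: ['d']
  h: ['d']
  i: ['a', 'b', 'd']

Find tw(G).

A width-1 tree decomposition is:
Bags: B1 = {d, e}  B2 = {d, g}  B3 = {d, i}  B4 = {c, e}  B5 = {b, i}  B6 = {d, f}  B7 = {d, h}  B8 = {a, i}
Tree: B1–B2, B2–B3, B1–B4, B3–B5, B1–B6, B1–B7, B5–B8
Each bag holds 2 vertices, so the decomposition has width 1, which upper-bounds the treewidth. Since G has at least one edge (e.g. e–d), it is not an edgeless graph, so tw(G) ≥ 1. Combining the bounds, tw(G) = 1.

1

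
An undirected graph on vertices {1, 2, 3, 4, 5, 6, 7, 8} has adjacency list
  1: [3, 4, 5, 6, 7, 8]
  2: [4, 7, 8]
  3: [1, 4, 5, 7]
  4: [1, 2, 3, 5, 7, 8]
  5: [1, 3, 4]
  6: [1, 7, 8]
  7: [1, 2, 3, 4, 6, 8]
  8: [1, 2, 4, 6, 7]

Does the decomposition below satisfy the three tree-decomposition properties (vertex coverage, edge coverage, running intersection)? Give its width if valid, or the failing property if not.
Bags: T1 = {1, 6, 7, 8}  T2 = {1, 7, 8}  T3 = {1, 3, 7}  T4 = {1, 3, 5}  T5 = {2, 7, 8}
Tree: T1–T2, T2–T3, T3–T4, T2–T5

A tree decomposition must satisfy three properties: every vertex lies in some bag; for every edge, both endpoints lie together in some bag; and for every vertex, the bags containing it form a connected subtree. Here vertex 4 appears in no bag, so the decomposition is invalid.

No — vertex 4 appears in no bag.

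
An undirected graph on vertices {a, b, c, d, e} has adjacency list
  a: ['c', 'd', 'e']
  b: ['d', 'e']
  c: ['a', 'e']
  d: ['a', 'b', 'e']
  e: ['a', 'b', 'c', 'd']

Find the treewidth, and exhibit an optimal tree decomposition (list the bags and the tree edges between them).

Each bag holds 3 vertices, so the decomposition has width 2, which upper-bounds the treewidth. Conversely, {a, d, e} is a clique of size 3, and the vertices of any clique must share a bag in every tree decomposition; so some bag has ≥ 3 vertices and tw(G) ≥ 2. The upper and lower bounds meet at 2, so that is the treewidth.

Treewidth 2.
One optimal decomposition is:
Bags: B1 = {a, d, e}  B2 = {b, d, e}  B3 = {a, c, e}
Tree: B1–B2, B1–B3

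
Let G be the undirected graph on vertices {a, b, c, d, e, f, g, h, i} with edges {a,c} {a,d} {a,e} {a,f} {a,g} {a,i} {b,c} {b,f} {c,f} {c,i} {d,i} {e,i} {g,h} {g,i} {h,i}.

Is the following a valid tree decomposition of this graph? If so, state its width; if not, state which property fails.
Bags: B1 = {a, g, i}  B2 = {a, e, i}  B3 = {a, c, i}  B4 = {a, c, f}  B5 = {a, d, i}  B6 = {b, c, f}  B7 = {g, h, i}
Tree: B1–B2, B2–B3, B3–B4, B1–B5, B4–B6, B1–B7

Yes; width 2.

Every vertex of G appears in some bag (union = {a, b, c, d, e, f, g, h, i}); every edge is covered by a bag; and for each vertex v the set of bags containing v is connected in the bag tree. The decomposition is therefore valid. The largest bag has 3 vertices, so the width is 2.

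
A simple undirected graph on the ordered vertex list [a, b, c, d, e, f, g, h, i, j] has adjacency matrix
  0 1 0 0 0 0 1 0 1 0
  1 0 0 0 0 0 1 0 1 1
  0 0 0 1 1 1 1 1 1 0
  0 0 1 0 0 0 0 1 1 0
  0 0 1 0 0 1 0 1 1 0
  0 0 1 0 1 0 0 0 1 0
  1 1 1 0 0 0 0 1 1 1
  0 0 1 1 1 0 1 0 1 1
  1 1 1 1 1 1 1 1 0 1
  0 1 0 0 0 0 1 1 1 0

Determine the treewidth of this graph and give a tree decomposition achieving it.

Treewidth 3.
One optimal decomposition is:
Bags: B1 = {c, g, h, i}  B2 = {g, h, i, j}  B3 = {c, e, h, i}  B4 = {c, e, f, i}  B5 = {c, d, h, i}  B6 = {b, g, i, j}  B7 = {a, b, g, i}
Tree: B1–B2, B1–B3, B3–B4, B3–B5, B2–B6, B6–B7

Every bag has size at most 4, so the width is 4 − 1 = 3 and tw(G) ≤ 3. For the lower bound, the 4 vertices {c, d, h, i} are pairwise adjacent, and any tree decomposition puts a clique entirely inside one bag — forcing width ≥ 3. Therefore the treewidth is 3.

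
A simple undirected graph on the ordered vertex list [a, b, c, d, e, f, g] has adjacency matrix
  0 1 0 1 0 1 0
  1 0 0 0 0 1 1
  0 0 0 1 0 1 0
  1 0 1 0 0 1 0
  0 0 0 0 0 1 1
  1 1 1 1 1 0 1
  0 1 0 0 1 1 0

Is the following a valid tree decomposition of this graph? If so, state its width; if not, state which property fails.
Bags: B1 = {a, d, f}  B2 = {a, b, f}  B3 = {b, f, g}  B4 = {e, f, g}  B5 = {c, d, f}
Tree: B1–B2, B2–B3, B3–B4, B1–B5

Yes; width 2.

Every vertex of G appears in some bag (union = {a, b, c, d, e, f, g}); every edge is covered by a bag; and for each vertex v the set of bags containing v is connected in the bag tree. The decomposition is therefore valid. The largest bag has 3 vertices, so the width is 2.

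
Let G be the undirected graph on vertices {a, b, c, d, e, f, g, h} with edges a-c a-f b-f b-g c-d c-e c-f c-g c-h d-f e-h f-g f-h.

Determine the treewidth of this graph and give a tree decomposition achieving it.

Treewidth 2.
One optimal decomposition is:
Bags: B1 = {c, f, g}  B2 = {c, f, h}  B3 = {c, e, h}  B4 = {b, f, g}  B5 = {c, d, f}  B6 = {a, c, f}
Tree: B1–B2, B2–B3, B1–B4, B1–B5, B2–B6

Every bag has size at most 3, so the width is 3 − 1 = 2 and tw(G) ≤ 2. On the other hand G contains the 3-clique {c, e, h}. A clique must lie in a single bag of any decomposition, so no decomposition can have width below 2. Hence tw(G) = 2 exactly.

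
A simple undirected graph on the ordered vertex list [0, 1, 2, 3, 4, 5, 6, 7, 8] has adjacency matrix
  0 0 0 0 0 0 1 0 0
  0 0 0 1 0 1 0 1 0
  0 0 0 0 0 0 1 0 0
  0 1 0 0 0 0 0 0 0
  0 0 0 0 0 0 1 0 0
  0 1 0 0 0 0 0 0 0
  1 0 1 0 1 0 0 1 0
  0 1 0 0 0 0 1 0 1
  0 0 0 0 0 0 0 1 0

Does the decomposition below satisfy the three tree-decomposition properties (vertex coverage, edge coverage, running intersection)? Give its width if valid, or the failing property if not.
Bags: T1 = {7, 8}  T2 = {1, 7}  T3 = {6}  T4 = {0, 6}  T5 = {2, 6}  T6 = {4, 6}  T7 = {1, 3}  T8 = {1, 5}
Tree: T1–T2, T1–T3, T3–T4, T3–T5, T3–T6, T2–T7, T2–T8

No — edge (7,6) lies in no bag.

A tree decomposition must satisfy three properties: every vertex lies in some bag; for every edge, both endpoints lie together in some bag; and for every vertex, the bags containing it form a connected subtree. Here edge (7,6) lies in no bag, so the decomposition is invalid.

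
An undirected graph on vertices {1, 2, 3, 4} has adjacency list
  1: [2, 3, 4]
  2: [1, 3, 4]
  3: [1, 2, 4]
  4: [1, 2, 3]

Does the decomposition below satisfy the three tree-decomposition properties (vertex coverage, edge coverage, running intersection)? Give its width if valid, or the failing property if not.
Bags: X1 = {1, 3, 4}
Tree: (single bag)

No — vertex 2 appears in no bag.

A tree decomposition must satisfy three properties: every vertex lies in some bag; for every edge, both endpoints lie together in some bag; and for every vertex, the bags containing it form a connected subtree. Here vertex 2 appears in no bag, so the decomposition is invalid.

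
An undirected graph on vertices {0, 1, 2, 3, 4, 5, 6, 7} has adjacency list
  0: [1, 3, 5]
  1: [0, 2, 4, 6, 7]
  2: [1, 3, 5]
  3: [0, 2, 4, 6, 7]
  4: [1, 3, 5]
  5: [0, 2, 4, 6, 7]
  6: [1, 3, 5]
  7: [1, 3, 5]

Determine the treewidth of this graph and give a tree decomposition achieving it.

Treewidth 3.
One such decomposition:
Bags: B1 = {1, 3, 5, 6}  B2 = {1, 3, 5, 7}  B3 = {0, 1, 3, 5}  B4 = {1, 2, 3, 5}  B5 = {1, 3, 4, 5}
Tree: B1–B2, B2–B3, B3–B4, B4–B5

The largest bag has 4 vertices, giving width 3; this decomposition certifies tw(G) ≤ 3. For the lower bound: the 4 vertex sets {3,6}, {5,7}, {1}, {0} are disjoint, each induces a connected subgraph, and every pair is joined by at least one edge of G. Contracting each set to a single vertex therefore yields K_{4} as a minor, and since treewidth is minor-monotone, tw(G) ≥ tw(K_{4}) = 3. The upper and lower bounds meet at 3, so that is the treewidth.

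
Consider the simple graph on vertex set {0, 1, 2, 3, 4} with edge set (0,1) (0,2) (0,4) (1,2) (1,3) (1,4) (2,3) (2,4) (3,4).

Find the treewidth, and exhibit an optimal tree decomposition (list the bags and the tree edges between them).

Treewidth 3.
Bags: B1 = {1, 2, 3, 4}  B2 = {0, 1, 2, 4}
Tree: B1–B2

The largest bag has 4 vertices, giving width 3; this decomposition certifies tw(G) ≤ 3. For the lower bound, the 4 vertices {0, 1, 2, 4} are pairwise adjacent, and any tree decomposition puts a clique entirely inside one bag — forcing width ≥ 3. Therefore the treewidth is 3.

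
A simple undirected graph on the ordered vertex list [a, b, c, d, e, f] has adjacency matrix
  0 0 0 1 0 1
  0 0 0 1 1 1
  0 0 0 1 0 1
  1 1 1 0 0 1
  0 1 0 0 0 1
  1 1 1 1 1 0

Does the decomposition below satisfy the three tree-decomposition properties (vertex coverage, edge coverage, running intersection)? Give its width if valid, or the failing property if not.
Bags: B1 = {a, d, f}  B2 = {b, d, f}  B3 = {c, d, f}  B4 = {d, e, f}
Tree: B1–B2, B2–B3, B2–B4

A tree decomposition must satisfy three properties: every vertex lies in some bag; for every edge, both endpoints lie together in some bag; and for every vertex, the bags containing it form a connected subtree. Here edge (b,e) lies in no bag, so the decomposition is invalid.

No — edge (b,e) lies in no bag.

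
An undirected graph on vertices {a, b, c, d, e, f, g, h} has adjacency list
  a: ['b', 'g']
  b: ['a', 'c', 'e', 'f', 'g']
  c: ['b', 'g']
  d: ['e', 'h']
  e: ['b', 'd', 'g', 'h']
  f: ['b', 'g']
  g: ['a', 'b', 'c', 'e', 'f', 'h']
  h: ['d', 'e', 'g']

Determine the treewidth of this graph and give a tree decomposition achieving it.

Treewidth 2.
Bags: B1 = {e, g, h}  B2 = {b, e, g}  B3 = {b, f, g}  B4 = {b, c, g}  B5 = {a, b, g}  B6 = {d, e, h}
Tree: B1–B2, B2–B3, B3–B4, B2–B5, B1–B6

Every bag has size at most 3, so the width is 3 − 1 = 2 and tw(G) ≤ 2. For the lower bound, the 3 vertices {d, e, h} are pairwise adjacent, and any tree decomposition puts a clique entirely inside one bag — forcing width ≥ 2. Combining the bounds, tw(G) = 2.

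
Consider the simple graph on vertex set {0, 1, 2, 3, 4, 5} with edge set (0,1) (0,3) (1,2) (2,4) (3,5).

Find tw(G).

1

A width-1 tree decomposition is:
Bags: B1 = {2, 4}  B2 = {1, 2}  B3 = {0, 1}  B4 = {0, 3}  B5 = {3, 5}
Tree: B1–B2, B2–B3, B3–B4, B4–B5
The largest bag has 2 vertices, giving width 1; this decomposition certifies tw(G) ≤ 1. Any graph with an edge has treewidth ≥ 1, and G has the edge 4–2. Therefore the treewidth is 1.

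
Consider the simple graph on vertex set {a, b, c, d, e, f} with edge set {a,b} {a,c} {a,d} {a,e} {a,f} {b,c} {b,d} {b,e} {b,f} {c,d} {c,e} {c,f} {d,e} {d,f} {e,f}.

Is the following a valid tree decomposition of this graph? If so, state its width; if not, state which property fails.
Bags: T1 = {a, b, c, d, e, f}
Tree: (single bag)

Yes; width 5.

Every vertex of G appears in some bag (union = {a, b, c, d, e, f}); every edge is covered by a bag; and for each vertex v the set of bags containing v is connected in the bag tree. The decomposition is therefore valid. The largest bag has 6 vertices, so the width is 5.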